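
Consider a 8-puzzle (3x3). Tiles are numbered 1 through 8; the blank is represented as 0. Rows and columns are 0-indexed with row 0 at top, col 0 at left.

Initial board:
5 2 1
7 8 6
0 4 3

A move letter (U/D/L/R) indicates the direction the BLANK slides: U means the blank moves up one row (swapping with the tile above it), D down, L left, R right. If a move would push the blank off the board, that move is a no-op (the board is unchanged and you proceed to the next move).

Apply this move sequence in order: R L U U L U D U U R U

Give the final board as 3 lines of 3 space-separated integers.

After move 1 (R):
5 2 1
7 8 6
4 0 3

After move 2 (L):
5 2 1
7 8 6
0 4 3

After move 3 (U):
5 2 1
0 8 6
7 4 3

After move 4 (U):
0 2 1
5 8 6
7 4 3

After move 5 (L):
0 2 1
5 8 6
7 4 3

After move 6 (U):
0 2 1
5 8 6
7 4 3

After move 7 (D):
5 2 1
0 8 6
7 4 3

After move 8 (U):
0 2 1
5 8 6
7 4 3

After move 9 (U):
0 2 1
5 8 6
7 4 3

After move 10 (R):
2 0 1
5 8 6
7 4 3

After move 11 (U):
2 0 1
5 8 6
7 4 3

Answer: 2 0 1
5 8 6
7 4 3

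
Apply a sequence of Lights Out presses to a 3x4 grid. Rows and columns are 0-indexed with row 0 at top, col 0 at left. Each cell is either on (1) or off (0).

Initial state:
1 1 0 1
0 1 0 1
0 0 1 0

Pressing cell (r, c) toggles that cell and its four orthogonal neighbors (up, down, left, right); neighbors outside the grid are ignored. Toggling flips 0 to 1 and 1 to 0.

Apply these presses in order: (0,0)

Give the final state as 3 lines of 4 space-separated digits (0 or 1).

After press 1 at (0,0):
0 0 0 1
1 1 0 1
0 0 1 0

Answer: 0 0 0 1
1 1 0 1
0 0 1 0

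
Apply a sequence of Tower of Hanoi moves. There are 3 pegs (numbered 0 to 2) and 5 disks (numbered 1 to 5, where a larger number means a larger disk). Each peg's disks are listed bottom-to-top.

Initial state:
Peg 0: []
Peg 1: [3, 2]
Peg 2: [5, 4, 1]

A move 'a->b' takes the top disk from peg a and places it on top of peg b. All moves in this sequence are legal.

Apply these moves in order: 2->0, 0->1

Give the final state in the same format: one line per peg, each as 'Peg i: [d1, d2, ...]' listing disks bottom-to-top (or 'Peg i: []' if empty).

After move 1 (2->0):
Peg 0: [1]
Peg 1: [3, 2]
Peg 2: [5, 4]

After move 2 (0->1):
Peg 0: []
Peg 1: [3, 2, 1]
Peg 2: [5, 4]

Answer: Peg 0: []
Peg 1: [3, 2, 1]
Peg 2: [5, 4]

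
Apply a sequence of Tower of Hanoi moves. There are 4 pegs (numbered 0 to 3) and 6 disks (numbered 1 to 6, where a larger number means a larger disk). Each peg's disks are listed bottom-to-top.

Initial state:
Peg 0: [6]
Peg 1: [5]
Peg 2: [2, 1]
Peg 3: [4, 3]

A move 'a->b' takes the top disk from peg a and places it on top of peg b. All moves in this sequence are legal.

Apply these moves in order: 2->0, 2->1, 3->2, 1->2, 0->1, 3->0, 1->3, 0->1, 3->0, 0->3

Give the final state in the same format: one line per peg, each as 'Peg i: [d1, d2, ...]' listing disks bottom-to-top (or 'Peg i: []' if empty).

Answer: Peg 0: [6]
Peg 1: [5, 4]
Peg 2: [3, 2]
Peg 3: [1]

Derivation:
After move 1 (2->0):
Peg 0: [6, 1]
Peg 1: [5]
Peg 2: [2]
Peg 3: [4, 3]

After move 2 (2->1):
Peg 0: [6, 1]
Peg 1: [5, 2]
Peg 2: []
Peg 3: [4, 3]

After move 3 (3->2):
Peg 0: [6, 1]
Peg 1: [5, 2]
Peg 2: [3]
Peg 3: [4]

After move 4 (1->2):
Peg 0: [6, 1]
Peg 1: [5]
Peg 2: [3, 2]
Peg 3: [4]

After move 5 (0->1):
Peg 0: [6]
Peg 1: [5, 1]
Peg 2: [3, 2]
Peg 3: [4]

After move 6 (3->0):
Peg 0: [6, 4]
Peg 1: [5, 1]
Peg 2: [3, 2]
Peg 3: []

After move 7 (1->3):
Peg 0: [6, 4]
Peg 1: [5]
Peg 2: [3, 2]
Peg 3: [1]

After move 8 (0->1):
Peg 0: [6]
Peg 1: [5, 4]
Peg 2: [3, 2]
Peg 3: [1]

After move 9 (3->0):
Peg 0: [6, 1]
Peg 1: [5, 4]
Peg 2: [3, 2]
Peg 3: []

After move 10 (0->3):
Peg 0: [6]
Peg 1: [5, 4]
Peg 2: [3, 2]
Peg 3: [1]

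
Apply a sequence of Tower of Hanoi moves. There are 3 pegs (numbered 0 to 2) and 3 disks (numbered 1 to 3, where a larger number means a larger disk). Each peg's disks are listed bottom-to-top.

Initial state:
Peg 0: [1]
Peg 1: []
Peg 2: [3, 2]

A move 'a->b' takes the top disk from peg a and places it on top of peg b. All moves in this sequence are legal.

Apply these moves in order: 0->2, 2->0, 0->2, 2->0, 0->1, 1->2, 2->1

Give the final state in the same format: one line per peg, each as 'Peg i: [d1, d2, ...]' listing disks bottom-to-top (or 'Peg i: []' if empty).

Answer: Peg 0: []
Peg 1: [1]
Peg 2: [3, 2]

Derivation:
After move 1 (0->2):
Peg 0: []
Peg 1: []
Peg 2: [3, 2, 1]

After move 2 (2->0):
Peg 0: [1]
Peg 1: []
Peg 2: [3, 2]

After move 3 (0->2):
Peg 0: []
Peg 1: []
Peg 2: [3, 2, 1]

After move 4 (2->0):
Peg 0: [1]
Peg 1: []
Peg 2: [3, 2]

After move 5 (0->1):
Peg 0: []
Peg 1: [1]
Peg 2: [3, 2]

After move 6 (1->2):
Peg 0: []
Peg 1: []
Peg 2: [3, 2, 1]

After move 7 (2->1):
Peg 0: []
Peg 1: [1]
Peg 2: [3, 2]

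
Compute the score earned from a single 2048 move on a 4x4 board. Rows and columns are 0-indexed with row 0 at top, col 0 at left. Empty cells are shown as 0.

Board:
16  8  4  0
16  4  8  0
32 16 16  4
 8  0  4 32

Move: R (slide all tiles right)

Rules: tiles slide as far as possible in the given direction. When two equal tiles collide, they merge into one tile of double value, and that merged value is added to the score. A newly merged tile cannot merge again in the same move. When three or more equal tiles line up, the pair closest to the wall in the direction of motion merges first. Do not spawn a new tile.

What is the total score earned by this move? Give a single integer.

Slide right:
row 0: [16, 8, 4, 0] -> [0, 16, 8, 4]  score +0 (running 0)
row 1: [16, 4, 8, 0] -> [0, 16, 4, 8]  score +0 (running 0)
row 2: [32, 16, 16, 4] -> [0, 32, 32, 4]  score +32 (running 32)
row 3: [8, 0, 4, 32] -> [0, 8, 4, 32]  score +0 (running 32)
Board after move:
 0 16  8  4
 0 16  4  8
 0 32 32  4
 0  8  4 32

Answer: 32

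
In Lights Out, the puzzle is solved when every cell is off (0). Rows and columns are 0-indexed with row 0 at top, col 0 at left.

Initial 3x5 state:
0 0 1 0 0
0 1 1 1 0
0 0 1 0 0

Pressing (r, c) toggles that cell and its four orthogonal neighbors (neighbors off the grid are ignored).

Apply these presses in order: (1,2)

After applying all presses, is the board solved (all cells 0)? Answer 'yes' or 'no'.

After press 1 at (1,2):
0 0 0 0 0
0 0 0 0 0
0 0 0 0 0

Lights still on: 0

Answer: yes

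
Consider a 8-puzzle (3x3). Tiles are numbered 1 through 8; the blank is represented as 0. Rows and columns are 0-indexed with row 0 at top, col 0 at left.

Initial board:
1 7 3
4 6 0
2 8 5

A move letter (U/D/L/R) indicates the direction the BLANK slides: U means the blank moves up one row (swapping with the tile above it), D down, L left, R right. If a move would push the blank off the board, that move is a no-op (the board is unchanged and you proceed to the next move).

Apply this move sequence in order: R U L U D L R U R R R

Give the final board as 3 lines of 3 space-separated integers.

Answer: 1 7 0
4 6 3
2 8 5

Derivation:
After move 1 (R):
1 7 3
4 6 0
2 8 5

After move 2 (U):
1 7 0
4 6 3
2 8 5

After move 3 (L):
1 0 7
4 6 3
2 8 5

After move 4 (U):
1 0 7
4 6 3
2 8 5

After move 5 (D):
1 6 7
4 0 3
2 8 5

After move 6 (L):
1 6 7
0 4 3
2 8 5

After move 7 (R):
1 6 7
4 0 3
2 8 5

After move 8 (U):
1 0 7
4 6 3
2 8 5

After move 9 (R):
1 7 0
4 6 3
2 8 5

After move 10 (R):
1 7 0
4 6 3
2 8 5

After move 11 (R):
1 7 0
4 6 3
2 8 5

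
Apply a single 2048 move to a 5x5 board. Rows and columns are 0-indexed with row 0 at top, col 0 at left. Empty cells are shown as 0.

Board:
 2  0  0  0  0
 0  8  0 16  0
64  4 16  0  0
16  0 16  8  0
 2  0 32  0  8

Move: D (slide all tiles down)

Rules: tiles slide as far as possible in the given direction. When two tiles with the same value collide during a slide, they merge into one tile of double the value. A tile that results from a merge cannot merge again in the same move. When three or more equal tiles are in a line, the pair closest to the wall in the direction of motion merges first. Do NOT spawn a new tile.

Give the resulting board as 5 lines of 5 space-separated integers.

Slide down:
col 0: [2, 0, 64, 16, 2] -> [0, 2, 64, 16, 2]
col 1: [0, 8, 4, 0, 0] -> [0, 0, 0, 8, 4]
col 2: [0, 0, 16, 16, 32] -> [0, 0, 0, 32, 32]
col 3: [0, 16, 0, 8, 0] -> [0, 0, 0, 16, 8]
col 4: [0, 0, 0, 0, 8] -> [0, 0, 0, 0, 8]

Answer:  0  0  0  0  0
 2  0  0  0  0
64  0  0  0  0
16  8 32 16  0
 2  4 32  8  8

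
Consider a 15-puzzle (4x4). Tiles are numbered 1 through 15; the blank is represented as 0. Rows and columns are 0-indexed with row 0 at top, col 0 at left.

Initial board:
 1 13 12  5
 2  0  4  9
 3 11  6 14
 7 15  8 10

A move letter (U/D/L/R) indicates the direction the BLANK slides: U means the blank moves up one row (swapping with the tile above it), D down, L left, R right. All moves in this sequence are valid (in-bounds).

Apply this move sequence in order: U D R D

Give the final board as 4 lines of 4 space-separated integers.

After move 1 (U):
 1  0 12  5
 2 13  4  9
 3 11  6 14
 7 15  8 10

After move 2 (D):
 1 13 12  5
 2  0  4  9
 3 11  6 14
 7 15  8 10

After move 3 (R):
 1 13 12  5
 2  4  0  9
 3 11  6 14
 7 15  8 10

After move 4 (D):
 1 13 12  5
 2  4  6  9
 3 11  0 14
 7 15  8 10

Answer:  1 13 12  5
 2  4  6  9
 3 11  0 14
 7 15  8 10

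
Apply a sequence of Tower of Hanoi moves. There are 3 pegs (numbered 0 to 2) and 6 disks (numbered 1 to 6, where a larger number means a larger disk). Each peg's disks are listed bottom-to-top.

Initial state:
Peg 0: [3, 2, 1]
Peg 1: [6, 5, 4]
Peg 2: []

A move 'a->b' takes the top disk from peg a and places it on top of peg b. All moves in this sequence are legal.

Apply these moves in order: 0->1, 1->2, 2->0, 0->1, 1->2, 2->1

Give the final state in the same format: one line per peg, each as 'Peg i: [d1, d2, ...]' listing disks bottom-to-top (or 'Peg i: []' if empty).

After move 1 (0->1):
Peg 0: [3, 2]
Peg 1: [6, 5, 4, 1]
Peg 2: []

After move 2 (1->2):
Peg 0: [3, 2]
Peg 1: [6, 5, 4]
Peg 2: [1]

After move 3 (2->0):
Peg 0: [3, 2, 1]
Peg 1: [6, 5, 4]
Peg 2: []

After move 4 (0->1):
Peg 0: [3, 2]
Peg 1: [6, 5, 4, 1]
Peg 2: []

After move 5 (1->2):
Peg 0: [3, 2]
Peg 1: [6, 5, 4]
Peg 2: [1]

After move 6 (2->1):
Peg 0: [3, 2]
Peg 1: [6, 5, 4, 1]
Peg 2: []

Answer: Peg 0: [3, 2]
Peg 1: [6, 5, 4, 1]
Peg 2: []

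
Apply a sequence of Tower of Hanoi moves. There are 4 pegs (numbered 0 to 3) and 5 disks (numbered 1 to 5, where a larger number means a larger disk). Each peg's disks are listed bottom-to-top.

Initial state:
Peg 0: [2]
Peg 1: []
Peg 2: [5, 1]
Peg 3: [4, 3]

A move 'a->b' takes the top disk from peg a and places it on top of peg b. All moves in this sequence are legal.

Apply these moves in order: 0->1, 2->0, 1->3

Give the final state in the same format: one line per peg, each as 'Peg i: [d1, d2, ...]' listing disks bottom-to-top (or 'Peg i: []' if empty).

Answer: Peg 0: [1]
Peg 1: []
Peg 2: [5]
Peg 3: [4, 3, 2]

Derivation:
After move 1 (0->1):
Peg 0: []
Peg 1: [2]
Peg 2: [5, 1]
Peg 3: [4, 3]

After move 2 (2->0):
Peg 0: [1]
Peg 1: [2]
Peg 2: [5]
Peg 3: [4, 3]

After move 3 (1->3):
Peg 0: [1]
Peg 1: []
Peg 2: [5]
Peg 3: [4, 3, 2]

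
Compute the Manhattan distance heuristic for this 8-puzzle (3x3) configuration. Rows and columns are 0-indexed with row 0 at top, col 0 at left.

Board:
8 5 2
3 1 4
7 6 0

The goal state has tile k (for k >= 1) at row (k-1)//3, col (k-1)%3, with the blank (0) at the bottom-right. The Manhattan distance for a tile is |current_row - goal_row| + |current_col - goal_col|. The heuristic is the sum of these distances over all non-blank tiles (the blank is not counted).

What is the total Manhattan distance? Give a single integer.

Answer: 14

Derivation:
Tile 8: (0,0)->(2,1) = 3
Tile 5: (0,1)->(1,1) = 1
Tile 2: (0,2)->(0,1) = 1
Tile 3: (1,0)->(0,2) = 3
Tile 1: (1,1)->(0,0) = 2
Tile 4: (1,2)->(1,0) = 2
Tile 7: (2,0)->(2,0) = 0
Tile 6: (2,1)->(1,2) = 2
Sum: 3 + 1 + 1 + 3 + 2 + 2 + 0 + 2 = 14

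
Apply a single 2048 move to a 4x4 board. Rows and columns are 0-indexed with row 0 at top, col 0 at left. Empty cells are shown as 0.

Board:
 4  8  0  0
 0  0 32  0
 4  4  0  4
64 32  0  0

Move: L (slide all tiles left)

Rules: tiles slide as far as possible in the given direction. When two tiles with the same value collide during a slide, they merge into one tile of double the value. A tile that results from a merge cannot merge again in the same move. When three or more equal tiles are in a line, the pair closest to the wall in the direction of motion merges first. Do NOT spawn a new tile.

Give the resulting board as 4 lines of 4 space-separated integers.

Slide left:
row 0: [4, 8, 0, 0] -> [4, 8, 0, 0]
row 1: [0, 0, 32, 0] -> [32, 0, 0, 0]
row 2: [4, 4, 0, 4] -> [8, 4, 0, 0]
row 3: [64, 32, 0, 0] -> [64, 32, 0, 0]

Answer:  4  8  0  0
32  0  0  0
 8  4  0  0
64 32  0  0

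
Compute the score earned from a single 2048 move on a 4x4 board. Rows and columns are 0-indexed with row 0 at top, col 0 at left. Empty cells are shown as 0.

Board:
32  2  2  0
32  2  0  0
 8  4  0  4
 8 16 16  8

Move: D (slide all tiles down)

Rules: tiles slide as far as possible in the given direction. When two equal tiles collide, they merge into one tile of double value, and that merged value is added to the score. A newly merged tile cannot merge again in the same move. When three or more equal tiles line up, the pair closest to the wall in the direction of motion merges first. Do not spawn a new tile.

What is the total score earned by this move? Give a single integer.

Slide down:
col 0: [32, 32, 8, 8] -> [0, 0, 64, 16]  score +80 (running 80)
col 1: [2, 2, 4, 16] -> [0, 4, 4, 16]  score +4 (running 84)
col 2: [2, 0, 0, 16] -> [0, 0, 2, 16]  score +0 (running 84)
col 3: [0, 0, 4, 8] -> [0, 0, 4, 8]  score +0 (running 84)
Board after move:
 0  0  0  0
 0  4  0  0
64  4  2  4
16 16 16  8

Answer: 84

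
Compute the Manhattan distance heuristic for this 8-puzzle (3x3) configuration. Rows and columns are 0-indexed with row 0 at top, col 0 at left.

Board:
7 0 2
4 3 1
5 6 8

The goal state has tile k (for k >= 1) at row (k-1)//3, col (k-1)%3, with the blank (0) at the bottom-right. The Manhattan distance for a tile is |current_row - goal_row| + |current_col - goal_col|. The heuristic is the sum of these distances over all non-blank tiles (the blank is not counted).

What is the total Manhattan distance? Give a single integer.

Tile 7: at (0,0), goal (2,0), distance |0-2|+|0-0| = 2
Tile 2: at (0,2), goal (0,1), distance |0-0|+|2-1| = 1
Tile 4: at (1,0), goal (1,0), distance |1-1|+|0-0| = 0
Tile 3: at (1,1), goal (0,2), distance |1-0|+|1-2| = 2
Tile 1: at (1,2), goal (0,0), distance |1-0|+|2-0| = 3
Tile 5: at (2,0), goal (1,1), distance |2-1|+|0-1| = 2
Tile 6: at (2,1), goal (1,2), distance |2-1|+|1-2| = 2
Tile 8: at (2,2), goal (2,1), distance |2-2|+|2-1| = 1
Sum: 2 + 1 + 0 + 2 + 3 + 2 + 2 + 1 = 13

Answer: 13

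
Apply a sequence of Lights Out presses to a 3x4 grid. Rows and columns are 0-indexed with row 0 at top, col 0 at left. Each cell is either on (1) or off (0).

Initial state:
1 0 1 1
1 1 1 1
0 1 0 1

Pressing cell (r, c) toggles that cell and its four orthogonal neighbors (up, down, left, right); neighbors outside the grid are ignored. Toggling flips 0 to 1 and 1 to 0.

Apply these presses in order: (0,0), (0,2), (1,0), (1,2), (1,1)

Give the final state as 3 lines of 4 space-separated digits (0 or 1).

After press 1 at (0,0):
0 1 1 1
0 1 1 1
0 1 0 1

After press 2 at (0,2):
0 0 0 0
0 1 0 1
0 1 0 1

After press 3 at (1,0):
1 0 0 0
1 0 0 1
1 1 0 1

After press 4 at (1,2):
1 0 1 0
1 1 1 0
1 1 1 1

After press 5 at (1,1):
1 1 1 0
0 0 0 0
1 0 1 1

Answer: 1 1 1 0
0 0 0 0
1 0 1 1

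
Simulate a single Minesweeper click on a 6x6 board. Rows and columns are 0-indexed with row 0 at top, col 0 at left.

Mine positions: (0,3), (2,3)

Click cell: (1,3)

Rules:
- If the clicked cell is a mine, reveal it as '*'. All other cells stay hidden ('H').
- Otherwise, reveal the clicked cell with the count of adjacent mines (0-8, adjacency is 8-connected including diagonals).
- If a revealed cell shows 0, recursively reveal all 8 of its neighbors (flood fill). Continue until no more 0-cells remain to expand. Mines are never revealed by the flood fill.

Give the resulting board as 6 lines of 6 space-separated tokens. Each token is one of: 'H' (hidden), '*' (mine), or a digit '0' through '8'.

H H H H H H
H H H 2 H H
H H H H H H
H H H H H H
H H H H H H
H H H H H H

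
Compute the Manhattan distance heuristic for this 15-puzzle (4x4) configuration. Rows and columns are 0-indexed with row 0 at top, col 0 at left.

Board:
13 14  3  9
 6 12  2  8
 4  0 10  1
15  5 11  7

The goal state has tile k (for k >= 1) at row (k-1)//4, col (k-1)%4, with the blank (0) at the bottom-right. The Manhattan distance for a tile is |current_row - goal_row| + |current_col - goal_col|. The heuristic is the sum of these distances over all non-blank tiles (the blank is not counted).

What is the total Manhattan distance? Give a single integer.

Answer: 37

Derivation:
Tile 13: (0,0)->(3,0) = 3
Tile 14: (0,1)->(3,1) = 3
Tile 3: (0,2)->(0,2) = 0
Tile 9: (0,3)->(2,0) = 5
Tile 6: (1,0)->(1,1) = 1
Tile 12: (1,1)->(2,3) = 3
Tile 2: (1,2)->(0,1) = 2
Tile 8: (1,3)->(1,3) = 0
Tile 4: (2,0)->(0,3) = 5
Tile 10: (2,2)->(2,1) = 1
Tile 1: (2,3)->(0,0) = 5
Tile 15: (3,0)->(3,2) = 2
Tile 5: (3,1)->(1,0) = 3
Tile 11: (3,2)->(2,2) = 1
Tile 7: (3,3)->(1,2) = 3
Sum: 3 + 3 + 0 + 5 + 1 + 3 + 2 + 0 + 5 + 1 + 5 + 2 + 3 + 1 + 3 = 37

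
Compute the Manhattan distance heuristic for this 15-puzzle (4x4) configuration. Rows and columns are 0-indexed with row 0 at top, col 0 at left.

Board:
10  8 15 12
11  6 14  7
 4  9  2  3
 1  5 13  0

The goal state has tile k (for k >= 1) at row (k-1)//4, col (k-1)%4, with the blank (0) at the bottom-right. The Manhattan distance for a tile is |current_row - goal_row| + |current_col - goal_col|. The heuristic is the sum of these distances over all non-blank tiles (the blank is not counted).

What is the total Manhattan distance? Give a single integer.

Tile 10: (0,0)->(2,1) = 3
Tile 8: (0,1)->(1,3) = 3
Tile 15: (0,2)->(3,2) = 3
Tile 12: (0,3)->(2,3) = 2
Tile 11: (1,0)->(2,2) = 3
Tile 6: (1,1)->(1,1) = 0
Tile 14: (1,2)->(3,1) = 3
Tile 7: (1,3)->(1,2) = 1
Tile 4: (2,0)->(0,3) = 5
Tile 9: (2,1)->(2,0) = 1
Tile 2: (2,2)->(0,1) = 3
Tile 3: (2,3)->(0,2) = 3
Tile 1: (3,0)->(0,0) = 3
Tile 5: (3,1)->(1,0) = 3
Tile 13: (3,2)->(3,0) = 2
Sum: 3 + 3 + 3 + 2 + 3 + 0 + 3 + 1 + 5 + 1 + 3 + 3 + 3 + 3 + 2 = 38

Answer: 38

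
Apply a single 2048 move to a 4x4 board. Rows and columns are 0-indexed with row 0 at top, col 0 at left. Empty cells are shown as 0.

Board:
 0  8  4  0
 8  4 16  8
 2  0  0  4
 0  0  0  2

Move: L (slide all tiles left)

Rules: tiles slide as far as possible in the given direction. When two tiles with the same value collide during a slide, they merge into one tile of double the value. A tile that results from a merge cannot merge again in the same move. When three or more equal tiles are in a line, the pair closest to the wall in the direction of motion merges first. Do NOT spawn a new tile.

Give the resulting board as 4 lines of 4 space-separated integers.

Slide left:
row 0: [0, 8, 4, 0] -> [8, 4, 0, 0]
row 1: [8, 4, 16, 8] -> [8, 4, 16, 8]
row 2: [2, 0, 0, 4] -> [2, 4, 0, 0]
row 3: [0, 0, 0, 2] -> [2, 0, 0, 0]

Answer:  8  4  0  0
 8  4 16  8
 2  4  0  0
 2  0  0  0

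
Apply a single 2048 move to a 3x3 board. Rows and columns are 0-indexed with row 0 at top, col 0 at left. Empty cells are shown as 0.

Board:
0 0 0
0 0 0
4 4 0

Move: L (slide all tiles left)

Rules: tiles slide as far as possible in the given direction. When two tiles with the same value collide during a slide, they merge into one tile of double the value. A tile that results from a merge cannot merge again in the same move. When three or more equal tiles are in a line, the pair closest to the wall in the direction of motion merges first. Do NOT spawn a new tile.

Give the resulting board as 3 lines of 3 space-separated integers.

Slide left:
row 0: [0, 0, 0] -> [0, 0, 0]
row 1: [0, 0, 0] -> [0, 0, 0]
row 2: [4, 4, 0] -> [8, 0, 0]

Answer: 0 0 0
0 0 0
8 0 0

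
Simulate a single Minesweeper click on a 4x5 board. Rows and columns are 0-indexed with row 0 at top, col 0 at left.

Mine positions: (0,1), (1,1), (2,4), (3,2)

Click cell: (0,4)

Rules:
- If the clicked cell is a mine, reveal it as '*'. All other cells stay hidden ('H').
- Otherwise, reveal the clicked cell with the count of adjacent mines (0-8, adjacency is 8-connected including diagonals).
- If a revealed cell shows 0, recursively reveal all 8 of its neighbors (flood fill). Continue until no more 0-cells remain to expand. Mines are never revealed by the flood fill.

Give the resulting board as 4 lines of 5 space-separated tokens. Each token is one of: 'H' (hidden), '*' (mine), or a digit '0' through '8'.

H H 2 0 0
H H 2 1 1
H H H H H
H H H H H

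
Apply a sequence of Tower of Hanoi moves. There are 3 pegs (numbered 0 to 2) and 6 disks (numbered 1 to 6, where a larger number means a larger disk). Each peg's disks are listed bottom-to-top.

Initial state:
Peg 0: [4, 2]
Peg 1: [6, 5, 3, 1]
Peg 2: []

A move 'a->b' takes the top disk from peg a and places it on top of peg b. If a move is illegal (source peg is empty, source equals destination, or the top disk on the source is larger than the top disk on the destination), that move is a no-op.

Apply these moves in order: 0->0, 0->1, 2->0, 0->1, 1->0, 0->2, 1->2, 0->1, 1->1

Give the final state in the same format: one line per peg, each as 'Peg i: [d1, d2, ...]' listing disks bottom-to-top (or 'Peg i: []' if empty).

Answer: Peg 0: [4]
Peg 1: [6, 5, 3, 2]
Peg 2: [1]

Derivation:
After move 1 (0->0):
Peg 0: [4, 2]
Peg 1: [6, 5, 3, 1]
Peg 2: []

After move 2 (0->1):
Peg 0: [4, 2]
Peg 1: [6, 5, 3, 1]
Peg 2: []

After move 3 (2->0):
Peg 0: [4, 2]
Peg 1: [6, 5, 3, 1]
Peg 2: []

After move 4 (0->1):
Peg 0: [4, 2]
Peg 1: [6, 5, 3, 1]
Peg 2: []

After move 5 (1->0):
Peg 0: [4, 2, 1]
Peg 1: [6, 5, 3]
Peg 2: []

After move 6 (0->2):
Peg 0: [4, 2]
Peg 1: [6, 5, 3]
Peg 2: [1]

After move 7 (1->2):
Peg 0: [4, 2]
Peg 1: [6, 5, 3]
Peg 2: [1]

After move 8 (0->1):
Peg 0: [4]
Peg 1: [6, 5, 3, 2]
Peg 2: [1]

After move 9 (1->1):
Peg 0: [4]
Peg 1: [6, 5, 3, 2]
Peg 2: [1]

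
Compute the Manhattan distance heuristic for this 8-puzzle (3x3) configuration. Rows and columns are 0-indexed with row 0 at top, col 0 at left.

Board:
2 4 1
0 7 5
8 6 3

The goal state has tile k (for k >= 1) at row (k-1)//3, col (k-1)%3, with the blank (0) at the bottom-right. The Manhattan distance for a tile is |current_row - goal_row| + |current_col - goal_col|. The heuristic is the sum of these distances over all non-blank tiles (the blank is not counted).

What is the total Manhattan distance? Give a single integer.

Answer: 13

Derivation:
Tile 2: (0,0)->(0,1) = 1
Tile 4: (0,1)->(1,0) = 2
Tile 1: (0,2)->(0,0) = 2
Tile 7: (1,1)->(2,0) = 2
Tile 5: (1,2)->(1,1) = 1
Tile 8: (2,0)->(2,1) = 1
Tile 6: (2,1)->(1,2) = 2
Tile 3: (2,2)->(0,2) = 2
Sum: 1 + 2 + 2 + 2 + 1 + 1 + 2 + 2 = 13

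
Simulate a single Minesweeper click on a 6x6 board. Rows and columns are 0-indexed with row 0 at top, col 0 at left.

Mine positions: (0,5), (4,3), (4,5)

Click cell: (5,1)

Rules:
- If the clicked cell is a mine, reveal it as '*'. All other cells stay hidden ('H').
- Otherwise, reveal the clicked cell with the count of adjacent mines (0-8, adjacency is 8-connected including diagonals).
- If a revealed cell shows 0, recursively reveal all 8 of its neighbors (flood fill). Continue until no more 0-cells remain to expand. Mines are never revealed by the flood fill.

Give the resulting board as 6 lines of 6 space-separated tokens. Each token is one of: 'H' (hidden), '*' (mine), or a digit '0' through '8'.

0 0 0 0 1 H
0 0 0 0 1 1
0 0 0 0 0 0
0 0 1 1 2 1
0 0 1 H H H
0 0 1 H H H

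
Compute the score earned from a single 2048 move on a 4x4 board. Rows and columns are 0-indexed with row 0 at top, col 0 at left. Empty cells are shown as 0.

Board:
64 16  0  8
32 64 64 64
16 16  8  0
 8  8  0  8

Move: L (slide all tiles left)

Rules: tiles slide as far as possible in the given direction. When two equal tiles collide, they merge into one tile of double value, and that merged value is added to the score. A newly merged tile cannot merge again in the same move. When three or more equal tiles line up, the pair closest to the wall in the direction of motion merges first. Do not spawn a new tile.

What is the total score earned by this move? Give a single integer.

Answer: 176

Derivation:
Slide left:
row 0: [64, 16, 0, 8] -> [64, 16, 8, 0]  score +0 (running 0)
row 1: [32, 64, 64, 64] -> [32, 128, 64, 0]  score +128 (running 128)
row 2: [16, 16, 8, 0] -> [32, 8, 0, 0]  score +32 (running 160)
row 3: [8, 8, 0, 8] -> [16, 8, 0, 0]  score +16 (running 176)
Board after move:
 64  16   8   0
 32 128  64   0
 32   8   0   0
 16   8   0   0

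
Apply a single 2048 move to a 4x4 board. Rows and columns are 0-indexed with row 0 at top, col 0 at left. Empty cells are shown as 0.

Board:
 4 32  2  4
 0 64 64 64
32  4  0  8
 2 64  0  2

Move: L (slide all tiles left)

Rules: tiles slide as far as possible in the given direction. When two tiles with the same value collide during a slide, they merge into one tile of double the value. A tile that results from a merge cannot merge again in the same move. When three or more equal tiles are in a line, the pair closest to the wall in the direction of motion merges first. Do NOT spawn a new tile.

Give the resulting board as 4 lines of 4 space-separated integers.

Answer:   4  32   2   4
128  64   0   0
 32   4   8   0
  2  64   2   0

Derivation:
Slide left:
row 0: [4, 32, 2, 4] -> [4, 32, 2, 4]
row 1: [0, 64, 64, 64] -> [128, 64, 0, 0]
row 2: [32, 4, 0, 8] -> [32, 4, 8, 0]
row 3: [2, 64, 0, 2] -> [2, 64, 2, 0]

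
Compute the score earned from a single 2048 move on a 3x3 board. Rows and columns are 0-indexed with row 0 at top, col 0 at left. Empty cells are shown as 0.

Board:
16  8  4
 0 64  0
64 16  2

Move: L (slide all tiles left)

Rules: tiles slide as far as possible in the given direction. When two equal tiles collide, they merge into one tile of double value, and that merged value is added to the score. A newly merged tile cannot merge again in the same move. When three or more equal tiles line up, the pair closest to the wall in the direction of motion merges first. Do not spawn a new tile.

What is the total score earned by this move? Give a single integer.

Slide left:
row 0: [16, 8, 4] -> [16, 8, 4]  score +0 (running 0)
row 1: [0, 64, 0] -> [64, 0, 0]  score +0 (running 0)
row 2: [64, 16, 2] -> [64, 16, 2]  score +0 (running 0)
Board after move:
16  8  4
64  0  0
64 16  2

Answer: 0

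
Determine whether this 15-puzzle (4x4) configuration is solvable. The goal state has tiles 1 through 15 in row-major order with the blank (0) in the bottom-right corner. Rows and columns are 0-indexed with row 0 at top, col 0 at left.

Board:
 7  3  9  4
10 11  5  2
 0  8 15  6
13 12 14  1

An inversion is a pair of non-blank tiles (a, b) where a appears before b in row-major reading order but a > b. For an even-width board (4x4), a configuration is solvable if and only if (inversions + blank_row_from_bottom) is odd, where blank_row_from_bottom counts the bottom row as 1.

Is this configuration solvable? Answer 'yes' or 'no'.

Answer: yes

Derivation:
Inversions: 41
Blank is in row 2 (0-indexed from top), which is row 2 counting from the bottom (bottom = 1).
41 + 2 = 43, which is odd, so the puzzle is solvable.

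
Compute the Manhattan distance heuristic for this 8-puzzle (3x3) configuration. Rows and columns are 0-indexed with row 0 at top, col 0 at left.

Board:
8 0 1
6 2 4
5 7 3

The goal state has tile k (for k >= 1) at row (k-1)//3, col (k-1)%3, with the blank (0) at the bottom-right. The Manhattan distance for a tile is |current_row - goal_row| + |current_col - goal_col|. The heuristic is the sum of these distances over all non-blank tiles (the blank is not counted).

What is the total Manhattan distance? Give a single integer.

Tile 8: at (0,0), goal (2,1), distance |0-2|+|0-1| = 3
Tile 1: at (0,2), goal (0,0), distance |0-0|+|2-0| = 2
Tile 6: at (1,0), goal (1,2), distance |1-1|+|0-2| = 2
Tile 2: at (1,1), goal (0,1), distance |1-0|+|1-1| = 1
Tile 4: at (1,2), goal (1,0), distance |1-1|+|2-0| = 2
Tile 5: at (2,0), goal (1,1), distance |2-1|+|0-1| = 2
Tile 7: at (2,1), goal (2,0), distance |2-2|+|1-0| = 1
Tile 3: at (2,2), goal (0,2), distance |2-0|+|2-2| = 2
Sum: 3 + 2 + 2 + 1 + 2 + 2 + 1 + 2 = 15

Answer: 15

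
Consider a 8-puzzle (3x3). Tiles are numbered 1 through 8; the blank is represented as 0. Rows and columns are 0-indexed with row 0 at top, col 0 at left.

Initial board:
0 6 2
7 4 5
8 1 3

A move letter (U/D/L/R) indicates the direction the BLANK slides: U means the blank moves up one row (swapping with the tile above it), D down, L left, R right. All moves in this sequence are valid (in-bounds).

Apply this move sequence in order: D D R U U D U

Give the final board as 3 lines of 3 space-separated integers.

After move 1 (D):
7 6 2
0 4 5
8 1 3

After move 2 (D):
7 6 2
8 4 5
0 1 3

After move 3 (R):
7 6 2
8 4 5
1 0 3

After move 4 (U):
7 6 2
8 0 5
1 4 3

After move 5 (U):
7 0 2
8 6 5
1 4 3

After move 6 (D):
7 6 2
8 0 5
1 4 3

After move 7 (U):
7 0 2
8 6 5
1 4 3

Answer: 7 0 2
8 6 5
1 4 3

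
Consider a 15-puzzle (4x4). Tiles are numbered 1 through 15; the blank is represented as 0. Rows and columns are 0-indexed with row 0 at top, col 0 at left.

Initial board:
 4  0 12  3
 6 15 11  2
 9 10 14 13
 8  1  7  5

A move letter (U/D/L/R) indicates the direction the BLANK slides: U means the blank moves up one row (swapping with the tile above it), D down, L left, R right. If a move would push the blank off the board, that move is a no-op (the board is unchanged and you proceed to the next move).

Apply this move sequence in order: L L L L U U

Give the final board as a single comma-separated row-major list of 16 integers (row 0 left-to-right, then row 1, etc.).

After move 1 (L):
 0  4 12  3
 6 15 11  2
 9 10 14 13
 8  1  7  5

After move 2 (L):
 0  4 12  3
 6 15 11  2
 9 10 14 13
 8  1  7  5

After move 3 (L):
 0  4 12  3
 6 15 11  2
 9 10 14 13
 8  1  7  5

After move 4 (L):
 0  4 12  3
 6 15 11  2
 9 10 14 13
 8  1  7  5

After move 5 (U):
 0  4 12  3
 6 15 11  2
 9 10 14 13
 8  1  7  5

After move 6 (U):
 0  4 12  3
 6 15 11  2
 9 10 14 13
 8  1  7  5

Answer: 0, 4, 12, 3, 6, 15, 11, 2, 9, 10, 14, 13, 8, 1, 7, 5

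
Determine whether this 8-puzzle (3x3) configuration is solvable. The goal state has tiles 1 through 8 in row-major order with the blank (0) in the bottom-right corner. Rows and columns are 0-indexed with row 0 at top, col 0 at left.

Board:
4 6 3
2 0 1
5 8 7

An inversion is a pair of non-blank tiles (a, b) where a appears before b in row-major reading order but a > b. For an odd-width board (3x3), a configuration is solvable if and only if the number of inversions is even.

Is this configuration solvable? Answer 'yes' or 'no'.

Answer: no

Derivation:
Inversions (pairs i<j in row-major order where tile[i] > tile[j] > 0): 11
11 is odd, so the puzzle is not solvable.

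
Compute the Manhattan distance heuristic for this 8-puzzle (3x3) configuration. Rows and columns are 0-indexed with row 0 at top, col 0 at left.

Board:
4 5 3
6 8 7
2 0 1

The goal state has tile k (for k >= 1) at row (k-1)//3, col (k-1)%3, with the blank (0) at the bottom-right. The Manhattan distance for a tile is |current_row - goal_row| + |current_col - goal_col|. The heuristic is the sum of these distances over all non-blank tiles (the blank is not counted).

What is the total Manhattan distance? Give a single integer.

Answer: 15

Derivation:
Tile 4: at (0,0), goal (1,0), distance |0-1|+|0-0| = 1
Tile 5: at (0,1), goal (1,1), distance |0-1|+|1-1| = 1
Tile 3: at (0,2), goal (0,2), distance |0-0|+|2-2| = 0
Tile 6: at (1,0), goal (1,2), distance |1-1|+|0-2| = 2
Tile 8: at (1,1), goal (2,1), distance |1-2|+|1-1| = 1
Tile 7: at (1,2), goal (2,0), distance |1-2|+|2-0| = 3
Tile 2: at (2,0), goal (0,1), distance |2-0|+|0-1| = 3
Tile 1: at (2,2), goal (0,0), distance |2-0|+|2-0| = 4
Sum: 1 + 1 + 0 + 2 + 1 + 3 + 3 + 4 = 15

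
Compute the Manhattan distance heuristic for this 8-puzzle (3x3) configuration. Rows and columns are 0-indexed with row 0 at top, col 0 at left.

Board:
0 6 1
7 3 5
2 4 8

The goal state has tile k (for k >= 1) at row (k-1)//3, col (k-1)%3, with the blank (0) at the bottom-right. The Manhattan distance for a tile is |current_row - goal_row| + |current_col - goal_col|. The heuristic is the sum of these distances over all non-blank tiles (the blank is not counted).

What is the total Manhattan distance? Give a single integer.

Answer: 14

Derivation:
Tile 6: (0,1)->(1,2) = 2
Tile 1: (0,2)->(0,0) = 2
Tile 7: (1,0)->(2,0) = 1
Tile 3: (1,1)->(0,2) = 2
Tile 5: (1,2)->(1,1) = 1
Tile 2: (2,0)->(0,1) = 3
Tile 4: (2,1)->(1,0) = 2
Tile 8: (2,2)->(2,1) = 1
Sum: 2 + 2 + 1 + 2 + 1 + 3 + 2 + 1 = 14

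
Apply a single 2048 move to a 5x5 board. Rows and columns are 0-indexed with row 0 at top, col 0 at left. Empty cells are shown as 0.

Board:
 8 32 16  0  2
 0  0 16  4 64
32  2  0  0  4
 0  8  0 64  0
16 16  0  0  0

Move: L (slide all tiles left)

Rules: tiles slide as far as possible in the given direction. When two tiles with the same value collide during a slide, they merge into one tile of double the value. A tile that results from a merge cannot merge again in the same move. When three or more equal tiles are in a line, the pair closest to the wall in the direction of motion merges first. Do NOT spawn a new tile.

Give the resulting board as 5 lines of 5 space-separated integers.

Answer:  8 32 16  2  0
16  4 64  0  0
32  2  4  0  0
 8 64  0  0  0
32  0  0  0  0

Derivation:
Slide left:
row 0: [8, 32, 16, 0, 2] -> [8, 32, 16, 2, 0]
row 1: [0, 0, 16, 4, 64] -> [16, 4, 64, 0, 0]
row 2: [32, 2, 0, 0, 4] -> [32, 2, 4, 0, 0]
row 3: [0, 8, 0, 64, 0] -> [8, 64, 0, 0, 0]
row 4: [16, 16, 0, 0, 0] -> [32, 0, 0, 0, 0]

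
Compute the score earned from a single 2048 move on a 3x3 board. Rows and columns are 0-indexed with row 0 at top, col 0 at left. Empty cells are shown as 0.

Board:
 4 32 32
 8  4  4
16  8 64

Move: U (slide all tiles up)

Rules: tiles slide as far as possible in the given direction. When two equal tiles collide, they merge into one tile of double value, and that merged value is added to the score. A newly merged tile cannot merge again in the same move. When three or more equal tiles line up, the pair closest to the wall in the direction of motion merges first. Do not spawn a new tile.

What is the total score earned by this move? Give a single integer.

Slide up:
col 0: [4, 8, 16] -> [4, 8, 16]  score +0 (running 0)
col 1: [32, 4, 8] -> [32, 4, 8]  score +0 (running 0)
col 2: [32, 4, 64] -> [32, 4, 64]  score +0 (running 0)
Board after move:
 4 32 32
 8  4  4
16  8 64

Answer: 0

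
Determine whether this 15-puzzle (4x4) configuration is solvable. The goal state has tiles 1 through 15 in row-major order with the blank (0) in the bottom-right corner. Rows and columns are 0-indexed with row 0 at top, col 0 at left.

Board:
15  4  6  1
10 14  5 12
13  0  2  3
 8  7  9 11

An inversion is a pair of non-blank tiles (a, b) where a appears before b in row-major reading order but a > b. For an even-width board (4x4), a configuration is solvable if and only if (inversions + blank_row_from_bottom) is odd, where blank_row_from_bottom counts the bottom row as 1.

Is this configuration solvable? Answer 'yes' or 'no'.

Inversions: 51
Blank is in row 2 (0-indexed from top), which is row 2 counting from the bottom (bottom = 1).
51 + 2 = 53, which is odd, so the puzzle is solvable.

Answer: yes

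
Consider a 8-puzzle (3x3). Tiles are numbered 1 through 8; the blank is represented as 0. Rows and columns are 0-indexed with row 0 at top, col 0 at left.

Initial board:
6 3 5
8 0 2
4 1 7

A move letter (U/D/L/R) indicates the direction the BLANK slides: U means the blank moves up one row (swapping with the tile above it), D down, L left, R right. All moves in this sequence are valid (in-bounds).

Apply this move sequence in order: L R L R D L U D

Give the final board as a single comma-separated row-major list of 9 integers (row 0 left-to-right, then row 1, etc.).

After move 1 (L):
6 3 5
0 8 2
4 1 7

After move 2 (R):
6 3 5
8 0 2
4 1 7

After move 3 (L):
6 3 5
0 8 2
4 1 7

After move 4 (R):
6 3 5
8 0 2
4 1 7

After move 5 (D):
6 3 5
8 1 2
4 0 7

After move 6 (L):
6 3 5
8 1 2
0 4 7

After move 7 (U):
6 3 5
0 1 2
8 4 7

After move 8 (D):
6 3 5
8 1 2
0 4 7

Answer: 6, 3, 5, 8, 1, 2, 0, 4, 7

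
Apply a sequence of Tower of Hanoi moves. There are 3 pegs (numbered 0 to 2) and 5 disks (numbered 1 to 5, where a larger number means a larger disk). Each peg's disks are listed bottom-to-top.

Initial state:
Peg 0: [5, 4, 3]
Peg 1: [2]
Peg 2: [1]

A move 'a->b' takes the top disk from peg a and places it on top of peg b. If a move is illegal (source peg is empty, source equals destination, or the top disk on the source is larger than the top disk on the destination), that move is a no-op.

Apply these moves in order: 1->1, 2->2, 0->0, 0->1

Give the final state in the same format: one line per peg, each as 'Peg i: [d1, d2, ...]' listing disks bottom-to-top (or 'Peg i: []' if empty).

After move 1 (1->1):
Peg 0: [5, 4, 3]
Peg 1: [2]
Peg 2: [1]

After move 2 (2->2):
Peg 0: [5, 4, 3]
Peg 1: [2]
Peg 2: [1]

After move 3 (0->0):
Peg 0: [5, 4, 3]
Peg 1: [2]
Peg 2: [1]

After move 4 (0->1):
Peg 0: [5, 4, 3]
Peg 1: [2]
Peg 2: [1]

Answer: Peg 0: [5, 4, 3]
Peg 1: [2]
Peg 2: [1]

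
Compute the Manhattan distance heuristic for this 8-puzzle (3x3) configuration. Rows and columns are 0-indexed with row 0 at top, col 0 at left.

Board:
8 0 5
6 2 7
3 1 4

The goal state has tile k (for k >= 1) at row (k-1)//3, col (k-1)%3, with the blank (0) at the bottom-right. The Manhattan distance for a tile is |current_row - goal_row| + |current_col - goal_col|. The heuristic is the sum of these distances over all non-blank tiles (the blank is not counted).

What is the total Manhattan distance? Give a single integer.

Tile 8: (0,0)->(2,1) = 3
Tile 5: (0,2)->(1,1) = 2
Tile 6: (1,0)->(1,2) = 2
Tile 2: (1,1)->(0,1) = 1
Tile 7: (1,2)->(2,0) = 3
Tile 3: (2,0)->(0,2) = 4
Tile 1: (2,1)->(0,0) = 3
Tile 4: (2,2)->(1,0) = 3
Sum: 3 + 2 + 2 + 1 + 3 + 4 + 3 + 3 = 21

Answer: 21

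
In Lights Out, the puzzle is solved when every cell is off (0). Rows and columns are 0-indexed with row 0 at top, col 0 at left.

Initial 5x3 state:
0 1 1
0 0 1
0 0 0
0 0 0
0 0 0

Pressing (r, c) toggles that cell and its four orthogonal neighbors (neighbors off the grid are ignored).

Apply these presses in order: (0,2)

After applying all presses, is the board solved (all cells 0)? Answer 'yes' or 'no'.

Answer: yes

Derivation:
After press 1 at (0,2):
0 0 0
0 0 0
0 0 0
0 0 0
0 0 0

Lights still on: 0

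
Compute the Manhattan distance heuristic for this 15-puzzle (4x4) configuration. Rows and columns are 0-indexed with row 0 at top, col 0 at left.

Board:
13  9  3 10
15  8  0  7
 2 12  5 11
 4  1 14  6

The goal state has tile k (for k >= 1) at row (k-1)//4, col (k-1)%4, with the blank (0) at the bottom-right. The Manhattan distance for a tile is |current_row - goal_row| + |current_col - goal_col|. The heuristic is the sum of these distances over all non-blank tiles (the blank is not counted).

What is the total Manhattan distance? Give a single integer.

Tile 13: (0,0)->(3,0) = 3
Tile 9: (0,1)->(2,0) = 3
Tile 3: (0,2)->(0,2) = 0
Tile 10: (0,3)->(2,1) = 4
Tile 15: (1,0)->(3,2) = 4
Tile 8: (1,1)->(1,3) = 2
Tile 7: (1,3)->(1,2) = 1
Tile 2: (2,0)->(0,1) = 3
Tile 12: (2,1)->(2,3) = 2
Tile 5: (2,2)->(1,0) = 3
Tile 11: (2,3)->(2,2) = 1
Tile 4: (3,0)->(0,3) = 6
Tile 1: (3,1)->(0,0) = 4
Tile 14: (3,2)->(3,1) = 1
Tile 6: (3,3)->(1,1) = 4
Sum: 3 + 3 + 0 + 4 + 4 + 2 + 1 + 3 + 2 + 3 + 1 + 6 + 4 + 1 + 4 = 41

Answer: 41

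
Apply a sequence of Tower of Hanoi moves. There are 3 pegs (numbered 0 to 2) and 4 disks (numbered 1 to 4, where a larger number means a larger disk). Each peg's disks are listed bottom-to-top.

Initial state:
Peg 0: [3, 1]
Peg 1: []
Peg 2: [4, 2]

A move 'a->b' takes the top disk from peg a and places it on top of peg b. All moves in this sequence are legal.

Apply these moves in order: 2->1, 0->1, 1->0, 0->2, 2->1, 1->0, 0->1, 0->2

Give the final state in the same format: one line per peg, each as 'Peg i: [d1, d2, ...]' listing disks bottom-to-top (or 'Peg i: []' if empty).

After move 1 (2->1):
Peg 0: [3, 1]
Peg 1: [2]
Peg 2: [4]

After move 2 (0->1):
Peg 0: [3]
Peg 1: [2, 1]
Peg 2: [4]

After move 3 (1->0):
Peg 0: [3, 1]
Peg 1: [2]
Peg 2: [4]

After move 4 (0->2):
Peg 0: [3]
Peg 1: [2]
Peg 2: [4, 1]

After move 5 (2->1):
Peg 0: [3]
Peg 1: [2, 1]
Peg 2: [4]

After move 6 (1->0):
Peg 0: [3, 1]
Peg 1: [2]
Peg 2: [4]

After move 7 (0->1):
Peg 0: [3]
Peg 1: [2, 1]
Peg 2: [4]

After move 8 (0->2):
Peg 0: []
Peg 1: [2, 1]
Peg 2: [4, 3]

Answer: Peg 0: []
Peg 1: [2, 1]
Peg 2: [4, 3]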